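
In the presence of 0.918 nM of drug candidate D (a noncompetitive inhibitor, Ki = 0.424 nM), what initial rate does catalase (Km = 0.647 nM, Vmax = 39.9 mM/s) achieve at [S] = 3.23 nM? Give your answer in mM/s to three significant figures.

With α = 1 + [I]/Ki = 1 + 0.918/0.424 = 3.165, the noncompetitive rate law is v = (Vmax/α)·[S] / (Km + [S]).
v = (39.9/3.165)×3.23 / (0.647 + 3.23) = 40.72/3.877 = 10.5 mM/s.

10.5 mM/s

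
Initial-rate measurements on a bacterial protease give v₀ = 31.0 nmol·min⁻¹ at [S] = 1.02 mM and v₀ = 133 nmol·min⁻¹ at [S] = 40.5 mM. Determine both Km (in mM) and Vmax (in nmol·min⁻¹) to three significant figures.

In reciprocal form, 1/v = (Km/Vmax)·(1/[S]) + 1/Vmax. The two points give (1/[S], 1/v) = (0.9804, 0.03226) and (0.02469, 0.007519).
Slope = (0.03226 − 0.007519)/(0.9804 − 0.02469) = 0.02589; intercept = 0.03226 − 0.02589×0.9804 = 0.006880.
Vmax = 1/intercept = 145 nmol·min⁻¹; Km = slope × Vmax = 0.02589 × 145 = 3.76 mM.

Km = 3.76 mM; Vmax = 145 nmol·min⁻¹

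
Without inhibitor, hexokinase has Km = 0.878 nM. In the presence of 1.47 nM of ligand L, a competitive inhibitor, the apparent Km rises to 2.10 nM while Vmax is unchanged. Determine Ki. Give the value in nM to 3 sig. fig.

1.06 nM

Competitive: Km,app = α·Km with α = 1 + [I]/Ki.
α = Km,app/Km = 2.10/0.878 = 2.392.
Ki = [I]/(α − 1) = 1.47/1.392 = 1.06 nM.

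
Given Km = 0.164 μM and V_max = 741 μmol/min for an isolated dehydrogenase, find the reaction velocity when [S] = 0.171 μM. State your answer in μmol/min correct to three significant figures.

v = Vmax·[S]/(Km + [S]) = 741 × 0.171 / (0.164 + 0.171)
  = 126.7 / 0.3350 = 378 μmol/min.

378 μmol/min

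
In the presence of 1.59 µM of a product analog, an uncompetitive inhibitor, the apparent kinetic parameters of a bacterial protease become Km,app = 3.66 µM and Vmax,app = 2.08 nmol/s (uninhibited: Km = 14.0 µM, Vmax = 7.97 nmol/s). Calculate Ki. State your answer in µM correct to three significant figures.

Uncompetitive: Vmax,app = Vmax/α (and Km,app = Km/α) with α = 1 + [I]/Ki.
α = Vmax/Vmax,app = 7.97/2.08 = 3.832.
Since α = 1 + [I]/Ki, [I]/Ki = 3.832 − 1 = 2.832 and Ki = 1.59/2.832 = 0.561 µM.

0.561 µM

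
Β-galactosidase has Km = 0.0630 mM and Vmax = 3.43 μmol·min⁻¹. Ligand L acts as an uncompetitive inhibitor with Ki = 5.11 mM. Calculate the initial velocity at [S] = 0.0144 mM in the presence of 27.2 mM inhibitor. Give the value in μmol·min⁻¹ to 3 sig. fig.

0.321 μmol·min⁻¹

With α = 1 + [I]/Ki = 1 + 27.2/5.11 = 6.323, the uncompetitive rate law is v = (Vmax/α)·[S] / (Km/α + [S]).
v = (3.43/6.323)×0.0144 / (0.0630/6.323 + 0.0144) = 0.007812/0.02436 = 0.321 μmol·min⁻¹.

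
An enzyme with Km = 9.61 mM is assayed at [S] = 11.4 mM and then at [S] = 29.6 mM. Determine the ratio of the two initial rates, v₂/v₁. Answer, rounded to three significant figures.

1.39

Since Vmax cancels, v₂/v₁ = [S]₂(Km+[S]₁) / [S]₁(Km+[S]₂).
= 29.6×(9.61+11.4) / (11.4×(9.61+29.6)) = 621.9/447.0 = 1.39.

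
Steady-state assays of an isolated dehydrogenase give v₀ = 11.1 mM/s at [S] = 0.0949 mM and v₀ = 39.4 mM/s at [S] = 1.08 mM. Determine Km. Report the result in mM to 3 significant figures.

In reciprocal form, 1/v = (Km/Vmax)·(1/[S]) + 1/Vmax. The two points give (1/[S], 1/v) = (10.54, 0.09009) and (0.9259, 0.02538).
Slope = (0.09009 − 0.02538)/(10.54 − 0.9259) = 0.006733; intercept = 0.09009 − 0.006733×10.54 = 0.01915.
Vmax = 1/intercept = 52.2 mM/s; Km = slope × Vmax = 0.006733 × 52.2 = 0.352 mM.

0.352 mM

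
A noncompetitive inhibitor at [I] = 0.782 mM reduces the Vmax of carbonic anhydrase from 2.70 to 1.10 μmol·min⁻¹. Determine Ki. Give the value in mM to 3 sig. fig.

0.538 mM

Noncompetitive: Vmax,app = Vmax/α with α = 1 + [I]/Ki.
α = Vmax/Vmax,app = 2.70/1.10 = 2.455.
Ki = [I]/(α − 1) = 0.782/1.455 = 0.538 mM.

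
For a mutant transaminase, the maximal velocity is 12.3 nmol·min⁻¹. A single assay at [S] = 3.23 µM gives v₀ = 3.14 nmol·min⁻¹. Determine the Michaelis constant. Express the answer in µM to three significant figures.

From v = Vmax[S]/(Km+[S]), Km = [S](Vmax − v)/v.
Km = 3.23 × (12.3 − 3.14) / 3.14 = 29.59/3.14 = 9.42 µM.

9.42 µM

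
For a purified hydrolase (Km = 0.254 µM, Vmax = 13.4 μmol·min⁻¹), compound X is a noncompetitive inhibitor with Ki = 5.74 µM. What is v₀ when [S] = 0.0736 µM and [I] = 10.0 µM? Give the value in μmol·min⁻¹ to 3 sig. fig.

With α = 1 + [I]/Ki = 1 + 10.0/5.74 = 2.742, the noncompetitive rate law is v = (Vmax/α)·[S] / (Km + [S]).
v = (13.4/2.742)×0.0736 / (0.254 + 0.0736) = 0.3597/0.3276 = 1.10 μmol·min⁻¹.

1.10 μmol·min⁻¹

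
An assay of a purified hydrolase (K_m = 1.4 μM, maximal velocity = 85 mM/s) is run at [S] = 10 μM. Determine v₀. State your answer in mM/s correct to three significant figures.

74.6 mM/s

v = Vmax·[S]/(Km + [S]) = 85 × 10 / (1.4 + 10)
  = 850.0 / 11.40 = 74.6 mM/s.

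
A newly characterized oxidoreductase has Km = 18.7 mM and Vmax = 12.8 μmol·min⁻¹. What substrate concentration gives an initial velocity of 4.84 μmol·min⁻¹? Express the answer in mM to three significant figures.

11.4 mM

Rearranging v = Vmax[S]/(Km+[S]) gives [S] = Km·v/(Vmax − v).
[S] = 18.7 × 4.84 / (12.8 − 4.84) = 90.51/7.960 = 11.4 mM.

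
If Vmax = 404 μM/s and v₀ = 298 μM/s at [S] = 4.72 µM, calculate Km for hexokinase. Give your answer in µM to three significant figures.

1.68 µM

From v = Vmax[S]/(Km+[S]), Km = [S](Vmax − v)/v.
Km = 4.72 × (404 − 298) / 298 = 500.3/298 = 1.68 µM.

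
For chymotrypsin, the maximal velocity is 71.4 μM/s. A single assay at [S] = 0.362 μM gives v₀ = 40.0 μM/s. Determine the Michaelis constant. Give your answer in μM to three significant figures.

v/Vmax = 40.0/71.4 = 0.5602 = [S]/(Km+[S]).
So Km + [S] = [S]/0.5602 = 0.6462 μM, giving Km = 0.6462 − 0.362 = 0.284 μM.

0.284 μM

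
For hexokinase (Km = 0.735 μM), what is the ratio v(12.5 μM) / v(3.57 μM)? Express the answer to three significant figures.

1.14

The fractional saturations are [S]/(Km+[S]) = 3.57/4.305 = 0.8293 and 12.5/13.24 = 0.9445.
v₂/v₁ is just their ratio: 0.9445/0.8293 = 1.14.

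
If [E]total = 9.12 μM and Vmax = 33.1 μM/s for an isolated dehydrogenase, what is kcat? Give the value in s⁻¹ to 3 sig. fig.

kcat = Vmax/[E]total = 33.1 μM/s / 9.12 μM = 3.63 s⁻¹.

3.63 s⁻¹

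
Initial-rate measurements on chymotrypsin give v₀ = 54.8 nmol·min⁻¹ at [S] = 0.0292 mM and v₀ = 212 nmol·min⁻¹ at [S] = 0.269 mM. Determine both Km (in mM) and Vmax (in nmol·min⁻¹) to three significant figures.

Km = 0.144 mM; Vmax = 326 nmol·min⁻¹

From v = Vmax[S]/(Km+[S]), each point gives Vmax = v(Km+[S])/[S].
Equating: 54.8(Km+0.0292)/0.0292 = 212(Km+0.269)/0.269.
1877·Km + 54.8 = 788.1·Km + 212, so (1877 − 788.1)·Km = 212 − 54.8.
Km = 157.2/1089 = 0.144 mM; then Vmax = 54.8(0.144+0.0292)/0.0292 = 326 nmol·min⁻¹.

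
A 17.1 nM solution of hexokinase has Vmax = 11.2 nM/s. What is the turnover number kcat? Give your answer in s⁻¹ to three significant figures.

0.655 s⁻¹

kcat = Vmax/[E]total = 11.2 nM/s / 17.1 nM = 0.655 s⁻¹.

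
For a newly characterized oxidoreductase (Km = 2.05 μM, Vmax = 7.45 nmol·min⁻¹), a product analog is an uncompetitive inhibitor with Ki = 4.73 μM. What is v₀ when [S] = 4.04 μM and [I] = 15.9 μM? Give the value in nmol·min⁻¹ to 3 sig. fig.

1.53 nmol·min⁻¹

With α = 1 + [I]/Ki = 1 + 15.9/4.73 = 4.362, the uncompetitive rate law is v = (Vmax/α)·[S] / (Km/α + [S]).
v = (7.45/4.362)×4.04 / (2.05/4.362 + 4.04) = 6.901/4.510 = 1.53 nmol·min⁻¹.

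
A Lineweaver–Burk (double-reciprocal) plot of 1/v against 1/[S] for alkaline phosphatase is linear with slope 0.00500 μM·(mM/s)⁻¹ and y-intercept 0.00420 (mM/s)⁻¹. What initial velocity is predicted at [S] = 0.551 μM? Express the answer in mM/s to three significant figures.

The y-intercept is 1/Vmax, so Vmax = 1/0.00420 = 238 mM/s.
The slope is Km/Vmax, so Km = 0.00500 × 238 = 1.19 μM.
Then v = 238 × 0.551/(1.19 + 0.551) = 75.3 mM/s.

75.3 mM/s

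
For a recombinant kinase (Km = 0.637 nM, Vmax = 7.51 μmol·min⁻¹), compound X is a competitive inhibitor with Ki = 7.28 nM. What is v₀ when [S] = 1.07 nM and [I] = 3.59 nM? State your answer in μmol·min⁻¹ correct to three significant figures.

α = 1 + [I]/Ki = 1 + 3.59/7.28 = 1.493.
For a competitive inhibitor, Vmax is unchanged and the apparent Km becomes α·Km: Km,app = 0.951 nM, Vmax,app = 7.51 μmol·min⁻¹.
v = Vmax,app·[S]/(Km,app + [S]) = 7.51 × 1.07/(0.951 + 1.07) = 3.98 μmol·min⁻¹.

3.98 μmol·min⁻¹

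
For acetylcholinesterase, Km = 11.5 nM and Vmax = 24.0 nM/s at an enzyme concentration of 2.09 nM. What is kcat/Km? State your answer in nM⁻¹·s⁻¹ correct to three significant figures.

0.999 nM⁻¹·s⁻¹

kcat = Vmax/[E]total = 24.0/2.09 = 11.5 s⁻¹.
kcat/Km = 11.5/11.5 = 0.999 nM⁻¹·s⁻¹.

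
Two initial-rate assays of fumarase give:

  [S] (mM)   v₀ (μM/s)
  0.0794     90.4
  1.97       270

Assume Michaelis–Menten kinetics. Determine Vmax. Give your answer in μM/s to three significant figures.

295 μM/s

In reciprocal form, 1/v = (Km/Vmax)·(1/[S]) + 1/Vmax. The two points give (1/[S], 1/v) = (12.59, 0.01106) and (0.5076, 0.003704).
Slope = (0.01106 − 0.003704)/(12.59 − 0.5076) = 0.0006088; intercept = 0.01106 − 0.0006088×12.59 = 0.003395.
Vmax = 1/intercept = 295 μM/s; Km = slope × Vmax = 0.0006088 × 295 = 0.179 mM.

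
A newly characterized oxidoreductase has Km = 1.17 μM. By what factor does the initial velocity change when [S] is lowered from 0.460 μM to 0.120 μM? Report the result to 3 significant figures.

The fractional saturations are [S]/(Km+[S]) = 0.460/1.630 = 0.2822 and 0.120/1.290 = 0.09302.
v₂/v₁ is just their ratio: 0.09302/0.2822 = 0.330.

0.330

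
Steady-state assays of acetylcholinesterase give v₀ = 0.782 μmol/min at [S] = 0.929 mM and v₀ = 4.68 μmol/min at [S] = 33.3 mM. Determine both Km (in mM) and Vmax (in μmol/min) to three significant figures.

In reciprocal form, 1/v = (Km/Vmax)·(1/[S]) + 1/Vmax. The two points give (1/[S], 1/v) = (1.076, 1.279) and (0.03003, 0.2137).
Slope = (1.279 − 0.2137)/(1.076 − 0.03003) = 1.018; intercept = 1.279 − 1.018×1.076 = 0.1831.
Vmax = 1/intercept = 5.46 μmol/min; Km = slope × Vmax = 1.018 × 5.46 = 5.56 mM.

Km = 5.56 mM; Vmax = 5.46 μmol/min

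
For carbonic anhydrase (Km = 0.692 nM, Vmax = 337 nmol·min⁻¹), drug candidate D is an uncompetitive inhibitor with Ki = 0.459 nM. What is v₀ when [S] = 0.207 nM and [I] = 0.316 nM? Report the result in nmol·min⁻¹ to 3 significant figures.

67.0 nmol·min⁻¹

With α = 1 + [I]/Ki = 1 + 0.316/0.459 = 1.688, the uncompetitive rate law is v = (Vmax/α)·[S] / (Km/α + [S]).
v = (337/1.688)×0.207 / (0.692/1.688 + 0.207) = 41.32/0.6168 = 67.0 nmol·min⁻¹.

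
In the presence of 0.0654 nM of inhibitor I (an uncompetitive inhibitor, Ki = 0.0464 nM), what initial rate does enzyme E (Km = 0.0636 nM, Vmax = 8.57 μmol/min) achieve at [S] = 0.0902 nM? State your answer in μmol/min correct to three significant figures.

2.75 μmol/min

With α = 1 + [I]/Ki = 1 + 0.0654/0.0464 = 2.409, the uncompetitive rate law is v = (Vmax/α)·[S] / (Km/α + [S]).
v = (8.57/2.409)×0.0902 / (0.0636/2.409 + 0.0902) = 0.3208/0.1166 = 2.75 μmol/min.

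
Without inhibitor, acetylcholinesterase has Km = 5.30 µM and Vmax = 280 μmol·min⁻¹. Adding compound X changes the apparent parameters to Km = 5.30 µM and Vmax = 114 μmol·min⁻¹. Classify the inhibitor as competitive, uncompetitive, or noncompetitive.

noncompetitive

Vmax decreases (280 → 114 μmol·min⁻¹) while Km is unchanged — pure noncompetitive inhibition.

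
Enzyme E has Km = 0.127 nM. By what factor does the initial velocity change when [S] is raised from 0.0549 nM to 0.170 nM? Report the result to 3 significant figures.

1.90

The fractional saturations are [S]/(Km+[S]) = 0.0549/0.1819 = 0.3018 and 0.170/0.2970 = 0.5724.
v₂/v₁ is just their ratio: 0.5724/0.3018 = 1.90.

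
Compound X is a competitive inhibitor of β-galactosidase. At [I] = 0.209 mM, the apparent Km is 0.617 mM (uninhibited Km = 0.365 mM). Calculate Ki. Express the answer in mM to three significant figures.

0.303 mM

Competitive: Km,app = α·Km with α = 1 + [I]/Ki.
α = Km,app/Km = 0.617/0.365 = 1.690.
Since α = 1 + [I]/Ki, [I]/Ki = 1.690 − 1 = 0.6904 and Ki = 0.209/0.6904 = 0.303 mM.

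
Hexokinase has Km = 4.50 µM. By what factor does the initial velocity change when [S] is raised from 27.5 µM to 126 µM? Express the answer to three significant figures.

Since Vmax cancels, v₂/v₁ = [S]₂(Km+[S]₁) / [S]₁(Km+[S]₂).
= 126×(4.50+27.5) / (27.5×(4.50+126)) = 4032/3589 = 1.12.

1.12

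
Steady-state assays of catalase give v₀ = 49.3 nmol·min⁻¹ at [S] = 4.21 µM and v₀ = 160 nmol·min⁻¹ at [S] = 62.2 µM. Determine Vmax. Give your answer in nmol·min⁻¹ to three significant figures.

191 nmol·min⁻¹

In reciprocal form, 1/v = (Km/Vmax)·(1/[S]) + 1/Vmax. The two points give (1/[S], 1/v) = (0.2375, 0.02028) and (0.01608, 0.006250).
Slope = (0.02028 − 0.006250)/(0.2375 − 0.01608) = 0.06337; intercept = 0.02028 − 0.06337×0.2375 = 0.005231.
Vmax = 1/intercept = 191 nmol·min⁻¹; Km = slope × Vmax = 0.06337 × 191 = 12.1 µM.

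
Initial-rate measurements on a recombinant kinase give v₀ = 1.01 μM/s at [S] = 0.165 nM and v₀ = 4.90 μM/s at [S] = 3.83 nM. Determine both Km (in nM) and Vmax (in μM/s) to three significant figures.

Km = 0.803 nM; Vmax = 5.93 μM/s

In reciprocal form, 1/v = (Km/Vmax)·(1/[S]) + 1/Vmax. The two points give (1/[S], 1/v) = (6.061, 0.9901) and (0.2611, 0.2041).
Slope = (0.9901 − 0.2041)/(6.061 − 0.2611) = 0.1355; intercept = 0.9901 − 0.1355×6.061 = 0.1687.
Vmax = 1/intercept = 5.93 μM/s; Km = slope × Vmax = 0.1355 × 5.93 = 0.803 nM.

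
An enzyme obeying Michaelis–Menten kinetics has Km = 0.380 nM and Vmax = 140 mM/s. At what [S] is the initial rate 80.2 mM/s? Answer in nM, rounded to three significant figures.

0.510 nM

Rearranging v = Vmax[S]/(Km+[S]) gives [S] = Km·v/(Vmax − v).
[S] = 0.380 × 80.2 / (140 − 80.2) = 30.48/59.80 = 0.510 nM.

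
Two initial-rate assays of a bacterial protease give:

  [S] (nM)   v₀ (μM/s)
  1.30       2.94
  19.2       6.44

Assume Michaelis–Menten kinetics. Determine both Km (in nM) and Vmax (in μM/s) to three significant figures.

Km = 1.82 nM; Vmax = 7.05 μM/s

In reciprocal form, 1/v = (Km/Vmax)·(1/[S]) + 1/Vmax. The two points give (1/[S], 1/v) = (0.7692, 0.3401) and (0.05208, 0.1553).
Slope = (0.3401 − 0.1553)/(0.7692 − 0.05208) = 0.2578; intercept = 0.3401 − 0.2578×0.7692 = 0.1419.
Vmax = 1/intercept = 7.05 μM/s; Km = slope × Vmax = 0.2578 × 7.05 = 1.82 nM.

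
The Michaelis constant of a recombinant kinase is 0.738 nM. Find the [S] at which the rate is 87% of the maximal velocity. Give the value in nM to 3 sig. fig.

4.94 nM

v/Vmax = [S]/(Km+[S]) = 0.87, so [S] = Km·0.87/(1 − 0.87) = 0.738 × 6.692.
[S] = 4.94 nM.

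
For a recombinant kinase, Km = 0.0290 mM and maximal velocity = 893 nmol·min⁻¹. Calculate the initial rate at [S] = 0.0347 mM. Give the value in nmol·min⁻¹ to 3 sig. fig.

486 nmol·min⁻¹

[S]/(Km+[S]) = 0.0347/0.06370 = 0.5447, the fractional saturation.
v = 0.5447 × Vmax = 0.5447 × 893 = 486 nmol·min⁻¹.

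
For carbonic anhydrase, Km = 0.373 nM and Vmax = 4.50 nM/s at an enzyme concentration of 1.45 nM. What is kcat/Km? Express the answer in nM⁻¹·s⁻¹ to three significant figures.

kcat = Vmax/[E]total = 4.50/1.45 = 3.10 s⁻¹.
kcat/Km = 3.10/0.373 = 8.32 nM⁻¹·s⁻¹.

8.32 nM⁻¹·s⁻¹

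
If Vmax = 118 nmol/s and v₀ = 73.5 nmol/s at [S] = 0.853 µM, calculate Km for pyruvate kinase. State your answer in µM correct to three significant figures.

v/Vmax = 73.5/118 = 0.6229 = [S]/(Km+[S]).
So Km + [S] = [S]/0.6229 = 1.369 µM, giving Km = 1.369 − 0.853 = 0.516 µM.

0.516 µM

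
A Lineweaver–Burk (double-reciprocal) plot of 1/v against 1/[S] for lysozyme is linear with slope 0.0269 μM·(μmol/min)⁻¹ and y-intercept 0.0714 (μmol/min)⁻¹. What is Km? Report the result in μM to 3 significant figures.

0.377 μM

y-intercept = 1/Vmax ⇒ Vmax = 14.0 μmol/min; slope = Km/Vmax ⇒ Km = slope × Vmax.
Km = 0.0269 × 14.0 = 0.377 μM.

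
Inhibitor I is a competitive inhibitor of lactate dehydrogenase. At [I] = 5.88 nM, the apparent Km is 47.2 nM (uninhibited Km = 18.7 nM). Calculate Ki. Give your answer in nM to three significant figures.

Competitive: Km,app = α·Km with α = 1 + [I]/Ki.
α = Km,app/Km = 47.2/18.7 = 2.524.
Ki = [I]/(α − 1) = 5.88/1.524 = 3.86 nM.

3.86 nM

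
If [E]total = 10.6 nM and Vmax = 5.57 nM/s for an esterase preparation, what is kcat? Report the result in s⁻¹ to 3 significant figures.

0.525 s⁻¹

kcat = Vmax/[E]total = 5.57 nM/s / 10.6 nM = 0.525 s⁻¹.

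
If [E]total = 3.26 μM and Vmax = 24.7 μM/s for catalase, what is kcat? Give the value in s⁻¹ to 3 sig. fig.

kcat = Vmax/[E]total = 24.7 μM/s / 3.26 μM = 7.58 s⁻¹.

7.58 s⁻¹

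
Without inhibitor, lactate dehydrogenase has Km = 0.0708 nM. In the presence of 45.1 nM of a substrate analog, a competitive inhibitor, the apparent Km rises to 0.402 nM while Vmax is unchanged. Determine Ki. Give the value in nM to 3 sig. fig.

Competitive: Km,app = α·Km with α = 1 + [I]/Ki.
α = Km,app/Km = 0.402/0.0708 = 5.678.
Since α = 1 + [I]/Ki, [I]/Ki = 5.678 − 1 = 4.678 and Ki = 45.1/4.678 = 9.64 nM.

9.64 nM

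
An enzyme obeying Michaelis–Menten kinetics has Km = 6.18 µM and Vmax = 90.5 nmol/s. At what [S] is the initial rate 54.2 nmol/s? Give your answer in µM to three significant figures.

9.23 µM

Rearranging v = Vmax[S]/(Km+[S]) gives [S] = Km·v/(Vmax − v).
[S] = 6.18 × 54.2 / (90.5 − 54.2) = 335.0/36.30 = 9.23 µM.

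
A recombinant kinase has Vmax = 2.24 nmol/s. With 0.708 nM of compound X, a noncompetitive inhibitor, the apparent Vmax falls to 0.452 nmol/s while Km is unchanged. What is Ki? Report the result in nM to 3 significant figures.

Noncompetitive: Vmax,app = Vmax/α with α = 1 + [I]/Ki.
α = Vmax/Vmax,app = 2.24/0.452 = 4.956.
Since α = 1 + [I]/Ki, [I]/Ki = 4.956 − 1 = 3.956 and Ki = 0.708/3.956 = 0.179 nM.

0.179 nM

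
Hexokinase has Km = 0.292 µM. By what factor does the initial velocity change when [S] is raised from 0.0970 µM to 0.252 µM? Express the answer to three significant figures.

1.86

Since Vmax cancels, v₂/v₁ = [S]₂(Km+[S]₁) / [S]₁(Km+[S]₂).
= 0.252×(0.292+0.0970) / (0.0970×(0.292+0.252)) = 0.09803/0.05277 = 1.86.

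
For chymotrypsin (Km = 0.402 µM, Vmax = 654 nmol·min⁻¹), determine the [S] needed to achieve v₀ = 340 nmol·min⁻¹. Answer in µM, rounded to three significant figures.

0.435 µM

Rearranging v = Vmax[S]/(Km+[S]) gives [S] = Km·v/(Vmax − v).
[S] = 0.402 × 340 / (654 − 340) = 136.7/314.0 = 0.435 µM.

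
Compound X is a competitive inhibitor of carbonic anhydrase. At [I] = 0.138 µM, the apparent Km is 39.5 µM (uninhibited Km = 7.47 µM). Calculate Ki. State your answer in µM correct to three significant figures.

Competitive: Km,app = α·Km with α = 1 + [I]/Ki.
α = Km,app/Km = 39.5/7.47 = 5.288.
Ki = [I]/(α − 1) = 0.138/4.288 = 0.0322 µM.

0.0322 µM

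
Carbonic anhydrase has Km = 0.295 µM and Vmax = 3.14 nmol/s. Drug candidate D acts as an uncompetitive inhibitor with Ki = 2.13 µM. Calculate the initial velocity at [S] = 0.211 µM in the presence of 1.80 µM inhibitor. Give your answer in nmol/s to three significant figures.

With α = 1 + [I]/Ki = 1 + 1.80/2.13 = 1.845, the uncompetitive rate law is v = (Vmax/α)·[S] / (Km/α + [S]).
v = (3.14/1.845)×0.211 / (0.295/1.845 + 0.211) = 0.3591/0.3709 = 0.968 nmol/s.

0.968 nmol/s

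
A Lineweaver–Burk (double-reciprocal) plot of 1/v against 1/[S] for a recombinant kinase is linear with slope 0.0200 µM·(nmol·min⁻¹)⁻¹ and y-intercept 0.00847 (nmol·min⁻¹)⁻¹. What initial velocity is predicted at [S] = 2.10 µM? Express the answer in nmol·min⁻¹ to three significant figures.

The y-intercept is 1/Vmax, so Vmax = 1/0.00847 = 118 nmol·min⁻¹.
The slope is Km/Vmax, so Km = 0.0200 × 118 = 2.36 µM.
Then v = 118 × 2.10/(2.36 + 2.10) = 55.6 nmol·min⁻¹.

55.6 nmol·min⁻¹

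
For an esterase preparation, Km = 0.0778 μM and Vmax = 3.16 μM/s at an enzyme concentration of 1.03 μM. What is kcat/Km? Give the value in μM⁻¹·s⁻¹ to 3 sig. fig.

39.4 μM⁻¹·s⁻¹

kcat = Vmax/[E]total = 3.16/1.03 = 3.07 s⁻¹.
kcat/Km = 3.07/0.0778 = 39.4 μM⁻¹·s⁻¹.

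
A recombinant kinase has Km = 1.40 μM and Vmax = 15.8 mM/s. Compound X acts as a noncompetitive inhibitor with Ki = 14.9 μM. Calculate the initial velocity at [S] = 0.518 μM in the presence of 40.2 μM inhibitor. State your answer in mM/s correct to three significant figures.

With α = 1 + [I]/Ki = 1 + 40.2/14.9 = 3.698, the noncompetitive rate law is v = (Vmax/α)·[S] / (Km + [S]).
v = (15.8/3.698)×0.518 / (1.40 + 0.518) = 2.213/1.918 = 1.15 mM/s.

1.15 mM/s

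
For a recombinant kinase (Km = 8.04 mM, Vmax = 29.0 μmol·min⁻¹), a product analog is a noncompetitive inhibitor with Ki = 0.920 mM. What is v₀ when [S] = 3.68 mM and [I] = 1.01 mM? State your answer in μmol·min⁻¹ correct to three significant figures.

α = 1 + [I]/Ki = 1 + 1.01/0.920 = 2.098.
For a noncompetitive inhibitor, Vmax is reduced to Vmax/α while Km is unchanged: Km,app = 8.04 mM, Vmax,app = 13.8 μmol·min⁻¹.
v = Vmax,app·[S]/(Km,app + [S]) = 13.8 × 3.68/(8.04 + 3.68) = 4.34 μmol·min⁻¹.

4.34 μmol·min⁻¹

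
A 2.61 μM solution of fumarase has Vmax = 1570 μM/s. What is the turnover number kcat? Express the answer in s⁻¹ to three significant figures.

kcat = Vmax/[E]total = 1570 μM/s / 2.61 μM = 602 s⁻¹.

602 s⁻¹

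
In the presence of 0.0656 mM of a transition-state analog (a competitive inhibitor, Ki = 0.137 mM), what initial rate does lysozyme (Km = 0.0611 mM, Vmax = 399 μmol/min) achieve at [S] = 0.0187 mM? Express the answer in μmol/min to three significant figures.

With α = 1 + [I]/Ki = 1 + 0.0656/0.137 = 1.479, the competitive rate law is v = Vmax[S] / (αKm + [S]).
v = 399×0.0187 / (1.479×0.0611 + 0.0187) = 7.461/0.1091 = 68.4 μmol/min.

68.4 μmol/min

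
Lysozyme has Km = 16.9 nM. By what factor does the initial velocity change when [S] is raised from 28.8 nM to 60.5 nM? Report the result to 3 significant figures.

1.24

The fractional saturations are [S]/(Km+[S]) = 28.8/45.70 = 0.6302 and 60.5/77.40 = 0.7817.
v₂/v₁ is just their ratio: 0.7817/0.6302 = 1.24.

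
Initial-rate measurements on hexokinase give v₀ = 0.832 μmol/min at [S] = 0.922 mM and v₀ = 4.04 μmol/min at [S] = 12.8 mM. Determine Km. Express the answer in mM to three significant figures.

5.47 mM

From v = Vmax[S]/(Km+[S]), each point gives Vmax = v(Km+[S])/[S].
Equating: 0.832(Km+0.922)/0.922 = 4.04(Km+12.8)/12.8.
0.9024·Km + 0.832 = 0.3156·Km + 4.04, so (0.9024 − 0.3156)·Km = 4.04 − 0.832.
Km = 3.208/0.5868 = 5.47 mM; then Vmax = 0.832(5.47+0.922)/0.922 = 5.77 μmol/min.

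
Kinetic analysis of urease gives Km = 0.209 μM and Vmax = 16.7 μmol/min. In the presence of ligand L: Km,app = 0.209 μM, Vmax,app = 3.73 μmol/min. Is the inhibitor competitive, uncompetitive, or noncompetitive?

noncompetitive

Vmax decreases (16.7 → 3.73 μmol/min) while Km is unchanged — pure noncompetitive inhibition.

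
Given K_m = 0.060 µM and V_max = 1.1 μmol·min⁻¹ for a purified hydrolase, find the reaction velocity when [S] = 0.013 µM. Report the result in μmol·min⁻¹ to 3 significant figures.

0.196 μmol·min⁻¹

v = Vmax·[S]/(Km + [S]) = 1.1 × 0.013 / (0.060 + 0.013)
  = 0.01430 / 0.07300 = 0.196 μmol·min⁻¹.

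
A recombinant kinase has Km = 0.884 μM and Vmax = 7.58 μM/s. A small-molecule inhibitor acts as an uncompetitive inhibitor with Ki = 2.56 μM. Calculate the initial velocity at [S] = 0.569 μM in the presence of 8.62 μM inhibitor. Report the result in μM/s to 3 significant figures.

1.28 μM/s

α = 1 + [I]/Ki = 1 + 8.62/2.56 = 4.367.
For an uncompetitive inhibitor, both parameters are divided by α, giving Vmax/α and Km/α: Km,app = 0.202 μM, Vmax,app = 1.74 μM/s.
v = Vmax,app·[S]/(Km,app + [S]) = 1.74 × 0.569/(0.202 + 0.569) = 1.28 μM/s.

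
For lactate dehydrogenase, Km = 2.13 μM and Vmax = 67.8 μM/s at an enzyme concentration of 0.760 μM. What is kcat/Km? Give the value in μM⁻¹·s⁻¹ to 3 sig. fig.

kcat = Vmax/[E]total = 67.8/0.760 = 89.2 s⁻¹.
kcat/Km = 89.2/2.13 = 41.9 μM⁻¹·s⁻¹.

41.9 μM⁻¹·s⁻¹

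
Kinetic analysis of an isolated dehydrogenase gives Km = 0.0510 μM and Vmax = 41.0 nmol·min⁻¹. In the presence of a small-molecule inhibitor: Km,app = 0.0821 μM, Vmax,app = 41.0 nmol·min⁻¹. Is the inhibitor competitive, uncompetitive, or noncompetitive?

Km increases (0.0510 → 0.0821 μM) while Vmax is unchanged — the hallmark of competitive inhibition.

competitive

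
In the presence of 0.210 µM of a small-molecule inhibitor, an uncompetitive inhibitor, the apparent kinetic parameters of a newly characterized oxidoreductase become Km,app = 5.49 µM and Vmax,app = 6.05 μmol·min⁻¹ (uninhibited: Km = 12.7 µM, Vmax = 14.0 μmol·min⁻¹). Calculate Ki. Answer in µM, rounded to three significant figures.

0.160 µM

Uncompetitive: Vmax,app = Vmax/α (and Km,app = Km/α) with α = 1 + [I]/Ki.
α = Vmax/Vmax,app = 14.0/6.05 = 2.314.
Since α = 1 + [I]/Ki, [I]/Ki = 2.314 − 1 = 1.314 and Ki = 0.210/1.314 = 0.160 µM.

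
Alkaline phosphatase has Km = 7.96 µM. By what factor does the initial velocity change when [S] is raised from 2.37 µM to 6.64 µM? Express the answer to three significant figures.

1.98

Since Vmax cancels, v₂/v₁ = [S]₂(Km+[S]₁) / [S]₁(Km+[S]₂).
= 6.64×(7.96+2.37) / (2.37×(7.96+6.64)) = 68.59/34.60 = 1.98.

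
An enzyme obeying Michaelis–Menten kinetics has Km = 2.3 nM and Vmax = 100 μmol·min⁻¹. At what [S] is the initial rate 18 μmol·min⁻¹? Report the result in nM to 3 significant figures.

Rearranging v = Vmax[S]/(Km+[S]) gives [S] = Km·v/(Vmax − v).
[S] = 2.3 × 18 / (100 − 18) = 41.40/82.00 = 0.505 nM.

0.505 nM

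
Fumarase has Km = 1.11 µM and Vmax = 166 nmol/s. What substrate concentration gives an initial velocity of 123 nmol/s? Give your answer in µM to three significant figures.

Rearranging v = Vmax[S]/(Km+[S]) gives [S] = Km·v/(Vmax − v).
[S] = 1.11 × 123 / (166 − 123) = 136.5/43.00 = 3.18 µM.

3.18 µM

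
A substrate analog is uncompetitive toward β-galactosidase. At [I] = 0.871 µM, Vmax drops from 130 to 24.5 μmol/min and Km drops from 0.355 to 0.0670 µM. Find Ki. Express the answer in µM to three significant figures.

0.202 µM

Uncompetitive: Vmax,app = Vmax/α (and Km,app = Km/α) with α = 1 + [I]/Ki.
α = Vmax/Vmax,app = 130/24.5 = 5.306.
Ki = [I]/(α − 1) = 0.871/4.306 = 0.202 µM.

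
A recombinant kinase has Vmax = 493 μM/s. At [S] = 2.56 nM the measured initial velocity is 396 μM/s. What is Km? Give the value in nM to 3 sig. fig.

v/Vmax = 396/493 = 0.8032 = [S]/(Km+[S]).
So Km + [S] = [S]/0.8032 = 3.187 nM, giving Km = 3.187 − 2.56 = 0.627 nM.

0.627 nM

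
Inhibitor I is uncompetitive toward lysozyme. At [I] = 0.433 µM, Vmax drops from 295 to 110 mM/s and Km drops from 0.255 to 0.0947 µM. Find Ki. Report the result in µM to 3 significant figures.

Uncompetitive: Vmax,app = Vmax/α (and Km,app = Km/α) with α = 1 + [I]/Ki.
α = Vmax/Vmax,app = 295/110 = 2.682.
Ki = [I]/(α − 1) = 0.433/1.682 = 0.257 µM.

0.257 µM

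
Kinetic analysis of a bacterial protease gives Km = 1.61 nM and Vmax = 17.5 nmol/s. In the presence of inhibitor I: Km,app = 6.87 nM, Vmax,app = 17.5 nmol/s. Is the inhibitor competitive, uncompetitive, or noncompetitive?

competitive

Km increases (1.61 → 6.87 nM) while Vmax is unchanged — the hallmark of competitive inhibition.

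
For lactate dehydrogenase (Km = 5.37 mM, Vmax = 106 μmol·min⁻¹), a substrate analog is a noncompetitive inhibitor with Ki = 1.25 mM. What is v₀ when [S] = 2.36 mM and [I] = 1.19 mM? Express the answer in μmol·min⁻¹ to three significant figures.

16.6 μmol·min⁻¹

With α = 1 + [I]/Ki = 1 + 1.19/1.25 = 1.952, the noncompetitive rate law is v = (Vmax/α)·[S] / (Km + [S]).
v = (106/1.952)×2.36 / (5.37 + 2.36) = 128.2/7.730 = 16.6 μmol·min⁻¹.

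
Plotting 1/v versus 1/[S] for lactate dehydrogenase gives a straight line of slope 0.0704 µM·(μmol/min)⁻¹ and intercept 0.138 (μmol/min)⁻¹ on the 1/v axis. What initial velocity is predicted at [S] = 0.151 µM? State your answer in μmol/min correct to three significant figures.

1.66 μmol/min

The y-intercept is 1/Vmax, so Vmax = 1/0.138 = 7.25 μmol/min.
The slope is Km/Vmax, so Km = 0.0704 × 7.25 = 0.510 µM.
Then v = 7.25 × 0.151/(0.510 + 0.151) = 1.66 μmol/min.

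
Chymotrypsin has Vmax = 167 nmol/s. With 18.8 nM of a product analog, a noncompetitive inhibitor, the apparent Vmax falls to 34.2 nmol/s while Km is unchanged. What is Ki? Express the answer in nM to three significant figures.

4.84 nM

Noncompetitive: Vmax,app = Vmax/α with α = 1 + [I]/Ki.
α = Vmax/Vmax,app = 167/34.2 = 4.883.
Ki = [I]/(α − 1) = 18.8/3.883 = 4.84 nM.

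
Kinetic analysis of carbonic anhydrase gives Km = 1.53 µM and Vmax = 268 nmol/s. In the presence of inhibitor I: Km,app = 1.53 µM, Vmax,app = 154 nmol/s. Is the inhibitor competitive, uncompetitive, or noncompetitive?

noncompetitive

Vmax decreases (268 → 154 nmol/s) while Km is unchanged — pure noncompetitive inhibition.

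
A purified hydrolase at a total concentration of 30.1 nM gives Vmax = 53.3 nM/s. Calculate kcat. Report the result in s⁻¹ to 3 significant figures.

1.77 s⁻¹

kcat = Vmax/[E]total = 53.3 nM/s / 30.1 nM = 1.77 s⁻¹.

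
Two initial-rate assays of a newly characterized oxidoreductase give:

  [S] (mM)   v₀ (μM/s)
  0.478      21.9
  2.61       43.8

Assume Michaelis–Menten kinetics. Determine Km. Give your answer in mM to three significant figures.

From v = Vmax[S]/(Km+[S]), each point gives Vmax = v(Km+[S])/[S].
Equating: 21.9(Km+0.478)/0.478 = 43.8(Km+2.61)/2.61.
45.82·Km + 21.9 = 16.78·Km + 43.8, so (45.82 − 16.78)·Km = 43.8 − 21.9.
Km = 21.90/29.03 = 0.754 mM; then Vmax = 21.9(0.754+0.478)/0.478 = 56.5 μM/s.

0.754 mM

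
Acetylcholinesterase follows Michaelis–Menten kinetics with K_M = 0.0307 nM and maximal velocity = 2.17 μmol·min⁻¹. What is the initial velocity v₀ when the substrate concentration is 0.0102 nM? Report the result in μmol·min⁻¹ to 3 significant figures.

v = Vmax·[S]/(Km + [S]) = 2.17 × 0.0102 / (0.0307 + 0.0102)
  = 0.02213 / 0.04090 = 0.541 μmol·min⁻¹.

0.541 μmol·min⁻¹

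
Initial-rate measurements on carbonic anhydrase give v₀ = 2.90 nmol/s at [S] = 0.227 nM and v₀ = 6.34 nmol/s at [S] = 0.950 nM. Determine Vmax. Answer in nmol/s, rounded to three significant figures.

In reciprocal form, 1/v = (Km/Vmax)·(1/[S]) + 1/Vmax. The two points give (1/[S], 1/v) = (4.405, 0.3448) and (1.053, 0.1577).
Slope = (0.3448 − 0.1577)/(4.405 − 1.053) = 0.05581; intercept = 0.3448 − 0.05581×4.405 = 0.09899.
Vmax = 1/intercept = 10.1 nmol/s; Km = slope × Vmax = 0.05581 × 10.1 = 0.564 nM.

10.1 nmol/s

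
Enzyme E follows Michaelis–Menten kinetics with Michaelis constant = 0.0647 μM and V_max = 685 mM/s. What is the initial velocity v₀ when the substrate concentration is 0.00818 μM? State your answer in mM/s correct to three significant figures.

v = Vmax·[S]/(Km + [S]) = 685 × 0.00818 / (0.0647 + 0.00818)
  = 5.603 / 0.07288 = 76.9 mM/s.

76.9 mM/s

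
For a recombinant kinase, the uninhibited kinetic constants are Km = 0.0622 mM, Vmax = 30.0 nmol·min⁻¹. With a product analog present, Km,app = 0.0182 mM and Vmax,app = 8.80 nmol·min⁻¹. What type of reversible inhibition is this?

uncompetitive

Both Km and Vmax decrease by the same factor (~3.41-fold) — characteristic of uncompetitive inhibition.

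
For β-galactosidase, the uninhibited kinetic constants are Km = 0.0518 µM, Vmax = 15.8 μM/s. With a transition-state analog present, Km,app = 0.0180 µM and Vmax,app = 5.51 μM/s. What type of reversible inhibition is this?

uncompetitive

Both Km and Vmax decrease by the same factor (~2.87-fold) — characteristic of uncompetitive inhibition.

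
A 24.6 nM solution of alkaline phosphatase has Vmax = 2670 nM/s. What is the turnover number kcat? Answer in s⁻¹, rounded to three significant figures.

109 s⁻¹

kcat = Vmax/[E]total = 2670 nM/s / 24.6 nM = 109 s⁻¹.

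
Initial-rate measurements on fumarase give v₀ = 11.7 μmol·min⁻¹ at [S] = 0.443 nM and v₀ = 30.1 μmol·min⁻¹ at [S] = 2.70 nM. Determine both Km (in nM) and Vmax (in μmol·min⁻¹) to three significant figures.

From v = Vmax[S]/(Km+[S]), each point gives Vmax = v(Km+[S])/[S].
Equating: 11.7(Km+0.443)/0.443 = 30.1(Km+2.70)/2.70.
26.41·Km + 11.7 = 11.15·Km + 30.1, so (26.41 − 11.15)·Km = 30.1 − 11.7.
Km = 18.40/15.26 = 1.21 nM; then Vmax = 11.7(1.21+0.443)/0.443 = 43.5 μmol·min⁻¹.

Km = 1.21 nM; Vmax = 43.5 μmol·min⁻¹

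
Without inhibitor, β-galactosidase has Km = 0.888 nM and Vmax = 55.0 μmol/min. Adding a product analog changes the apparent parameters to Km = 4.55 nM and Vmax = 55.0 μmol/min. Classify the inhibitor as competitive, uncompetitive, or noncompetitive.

Km increases (0.888 → 4.55 nM) while Vmax is unchanged — the hallmark of competitive inhibition.

competitive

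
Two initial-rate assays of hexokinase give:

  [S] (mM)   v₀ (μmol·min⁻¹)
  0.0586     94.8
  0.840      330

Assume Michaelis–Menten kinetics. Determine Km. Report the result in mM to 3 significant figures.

0.192 mM

In reciprocal form, 1/v = (Km/Vmax)·(1/[S]) + 1/Vmax. The two points give (1/[S], 1/v) = (17.06, 0.01055) and (1.190, 0.003030).
Slope = (0.01055 − 0.003030)/(17.06 − 1.190) = 0.0004736; intercept = 0.01055 − 0.0004736×17.06 = 0.002466.
Vmax = 1/intercept = 405 μmol·min⁻¹; Km = slope × Vmax = 0.0004736 × 405 = 0.192 mM.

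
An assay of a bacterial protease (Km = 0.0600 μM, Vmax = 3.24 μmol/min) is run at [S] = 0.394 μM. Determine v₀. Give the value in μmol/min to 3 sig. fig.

v = Vmax·[S]/(Km + [S]) = 3.24 × 0.394 / (0.0600 + 0.394)
  = 1.277 / 0.4540 = 2.81 μmol/min.

2.81 μmol/min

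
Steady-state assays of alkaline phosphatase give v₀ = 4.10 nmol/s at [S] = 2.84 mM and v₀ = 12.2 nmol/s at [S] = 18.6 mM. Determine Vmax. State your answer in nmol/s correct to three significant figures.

In reciprocal form, 1/v = (Km/Vmax)·(1/[S]) + 1/Vmax. The two points give (1/[S], 1/v) = (0.3521, 0.2439) and (0.05376, 0.08197).
Slope = (0.2439 − 0.08197)/(0.3521 − 0.05376) = 0.5428; intercept = 0.2439 − 0.5428×0.3521 = 0.05279.
Vmax = 1/intercept = 18.9 nmol/s; Km = slope × Vmax = 0.5428 × 18.9 = 10.3 mM.

18.9 nmol/s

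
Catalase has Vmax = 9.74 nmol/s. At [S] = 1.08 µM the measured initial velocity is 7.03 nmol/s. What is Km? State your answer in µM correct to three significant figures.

0.416 µM

From v = Vmax[S]/(Km+[S]), Km = [S](Vmax − v)/v.
Km = 1.08 × (9.74 − 7.03) / 7.03 = 2.927/7.03 = 0.416 µM.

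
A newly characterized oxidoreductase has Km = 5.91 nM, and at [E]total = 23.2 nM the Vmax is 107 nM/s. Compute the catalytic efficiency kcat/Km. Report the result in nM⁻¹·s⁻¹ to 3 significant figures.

0.780 nM⁻¹·s⁻¹

kcat = Vmax/[E]total = 107/23.2 = 4.61 s⁻¹.
kcat/Km = 4.61/5.91 = 0.780 nM⁻¹·s⁻¹.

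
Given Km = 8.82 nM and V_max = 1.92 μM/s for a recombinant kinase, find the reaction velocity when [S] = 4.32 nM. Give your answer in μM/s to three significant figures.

v = Vmax·[S]/(Km + [S]) = 1.92 × 4.32 / (8.82 + 4.32)
  = 8.294 / 13.14 = 0.631 μM/s.

0.631 μM/s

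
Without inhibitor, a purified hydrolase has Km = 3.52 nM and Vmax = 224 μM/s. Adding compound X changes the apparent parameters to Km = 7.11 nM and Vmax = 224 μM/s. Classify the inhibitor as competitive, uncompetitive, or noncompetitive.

Km increases (3.52 → 7.11 nM) while Vmax is unchanged — the hallmark of competitive inhibition.

competitive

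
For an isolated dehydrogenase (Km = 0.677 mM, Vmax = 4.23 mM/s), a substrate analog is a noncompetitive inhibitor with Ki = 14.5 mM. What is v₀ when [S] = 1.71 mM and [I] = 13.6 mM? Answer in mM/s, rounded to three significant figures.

With α = 1 + [I]/Ki = 1 + 13.6/14.5 = 1.938, the noncompetitive rate law is v = (Vmax/α)·[S] / (Km + [S]).
v = (4.23/1.938)×1.71 / (0.677 + 1.71) = 3.732/2.387 = 1.56 mM/s.

1.56 mM/s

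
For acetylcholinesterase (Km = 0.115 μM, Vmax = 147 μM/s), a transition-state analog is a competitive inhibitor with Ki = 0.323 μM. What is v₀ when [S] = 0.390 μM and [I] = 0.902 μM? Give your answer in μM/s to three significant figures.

69.4 μM/s

α = 1 + [I]/Ki = 1 + 0.902/0.323 = 3.793.
For a competitive inhibitor, Vmax is unchanged and the apparent Km becomes α·Km: Km,app = 0.436 μM, Vmax,app = 147 μM/s.
v = Vmax,app·[S]/(Km,app + [S]) = 147 × 0.390/(0.436 + 0.390) = 69.4 μM/s.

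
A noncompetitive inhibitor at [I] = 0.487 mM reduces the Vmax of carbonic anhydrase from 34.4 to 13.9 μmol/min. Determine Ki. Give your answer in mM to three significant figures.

0.330 mM

Noncompetitive: Vmax,app = Vmax/α with α = 1 + [I]/Ki.
α = Vmax/Vmax,app = 34.4/13.9 = 2.475.
Since α = 1 + [I]/Ki, [I]/Ki = 2.475 − 1 = 1.475 and Ki = 0.487/1.475 = 0.330 mM.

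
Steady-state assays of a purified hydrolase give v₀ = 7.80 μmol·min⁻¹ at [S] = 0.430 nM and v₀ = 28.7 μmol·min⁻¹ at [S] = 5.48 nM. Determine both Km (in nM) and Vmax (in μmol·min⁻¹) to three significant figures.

In reciprocal form, 1/v = (Km/Vmax)·(1/[S]) + 1/Vmax. The two points give (1/[S], 1/v) = (2.326, 0.1282) and (0.1825, 0.03484).
Slope = (0.1282 − 0.03484)/(2.326 − 0.1825) = 0.04356; intercept = 0.1282 − 0.04356×2.326 = 0.02689.
Vmax = 1/intercept = 37.2 μmol·min⁻¹; Km = slope × Vmax = 0.04356 × 37.2 = 1.62 nM.

Km = 1.62 nM; Vmax = 37.2 μmol·min⁻¹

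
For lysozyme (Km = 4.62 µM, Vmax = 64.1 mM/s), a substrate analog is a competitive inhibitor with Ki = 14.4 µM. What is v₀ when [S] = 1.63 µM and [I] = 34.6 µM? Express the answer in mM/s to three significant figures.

6.02 mM/s

α = 1 + [I]/Ki = 1 + 34.6/14.4 = 3.403.
For a competitive inhibitor, Vmax is unchanged and the apparent Km becomes α·Km: Km,app = 15.7 µM, Vmax,app = 64.1 mM/s.
v = Vmax,app·[S]/(Km,app + [S]) = 64.1 × 1.63/(15.7 + 1.63) = 6.02 mM/s.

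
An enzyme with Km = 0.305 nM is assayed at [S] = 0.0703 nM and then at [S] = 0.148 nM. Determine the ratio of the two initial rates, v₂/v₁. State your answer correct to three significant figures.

1.74

Since Vmax cancels, v₂/v₁ = [S]₂(Km+[S]₁) / [S]₁(Km+[S]₂).
= 0.148×(0.305+0.0703) / (0.0703×(0.305+0.148)) = 0.05554/0.03185 = 1.74.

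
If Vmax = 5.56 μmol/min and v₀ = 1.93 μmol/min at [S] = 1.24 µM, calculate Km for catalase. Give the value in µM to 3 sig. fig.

From v = Vmax[S]/(Km+[S]), Km = [S](Vmax − v)/v.
Km = 1.24 × (5.56 − 1.93) / 1.93 = 4.501/1.93 = 2.33 µM.

2.33 µM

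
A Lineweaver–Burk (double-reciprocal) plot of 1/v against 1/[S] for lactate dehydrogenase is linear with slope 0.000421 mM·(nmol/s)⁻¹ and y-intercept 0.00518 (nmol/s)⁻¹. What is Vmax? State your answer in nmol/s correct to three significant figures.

The y-intercept of a Lineweaver–Burk plot equals 1/Vmax, so Vmax = 1/0.00518 = 193 nmol/s.

193 nmol/s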